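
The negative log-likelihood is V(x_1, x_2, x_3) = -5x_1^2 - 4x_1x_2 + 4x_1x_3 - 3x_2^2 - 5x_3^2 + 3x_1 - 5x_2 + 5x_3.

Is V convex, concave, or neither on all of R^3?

V is quadratic, so its Hessian is the constant matrix H = [[-10, -4, 4], [-4, -6, 0], [4, 0, -10]].
Leading principal minors: -10, 44, -344.
Signs alternate −, +, − ⇒ H ≺ 0 ⇒ concave.

concave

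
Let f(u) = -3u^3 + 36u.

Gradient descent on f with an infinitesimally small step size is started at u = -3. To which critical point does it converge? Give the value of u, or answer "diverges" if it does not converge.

f'(u) = -9(u - 2)(u + 2), so f'(-3) = -45.
Gradient descent moves in the -f' direction, i.e. u is increasing.
The nearest critical point in that direction is u = -2, where f'' = 36 > 0 (a local minimum). The iterate converges there.

-2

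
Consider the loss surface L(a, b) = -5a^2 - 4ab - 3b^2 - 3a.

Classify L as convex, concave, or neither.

concave

L is quadratic, so its Hessian is the constant matrix H = [[-10, -4], [-4, -6]].
det(H) = 44, tr(H) = -16.
det(H) > 0 and tr(H) < 0, so H is negative definite everywhere: concave.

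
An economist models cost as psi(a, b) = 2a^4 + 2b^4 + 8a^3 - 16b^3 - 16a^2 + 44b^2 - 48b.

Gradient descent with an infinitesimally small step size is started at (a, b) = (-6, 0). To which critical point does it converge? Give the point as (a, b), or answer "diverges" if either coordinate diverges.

(-4, 1)

psi is separable, so gradient descent decouples: a follows -∂psi/∂a, b follows -∂psi/∂b.
∂psi/∂a = 8a(a - 1)(a + 4); at a=-6 this is -672, so a increases.
∂psi/∂b = 8(b - 3)(b - 2)(b - 1); at b=0 this is -48, so b increases.
a converges to its nearest critical value -4 (a local min of the a-part); b converges to 1. The iterate converges to (-4, 1).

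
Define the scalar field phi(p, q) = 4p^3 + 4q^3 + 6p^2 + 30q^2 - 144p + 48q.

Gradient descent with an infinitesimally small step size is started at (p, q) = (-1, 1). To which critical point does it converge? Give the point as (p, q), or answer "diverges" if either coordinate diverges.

(3, -1)

phi is separable, so gradient descent decouples: p follows -∂phi/∂p, q follows -∂phi/∂q.
∂phi/∂p = 12(p - 3)(p + 4); at p=-1 this is -144, so p increases.
∂phi/∂q = 12(q + 1)(q + 4); at q=1 this is 120, so q decreases.
p converges to its nearest critical value 3 (a local min of the p-part); q converges to -1. The iterate converges to (3, -1).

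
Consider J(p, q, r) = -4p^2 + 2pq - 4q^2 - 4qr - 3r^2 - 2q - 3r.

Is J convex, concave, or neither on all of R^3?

concave

J is quadratic, so its Hessian is the constant matrix H = [[-8, 2, 0], [2, -8, -4], [0, -4, -6]].
Leading principal minors: -8, 60, -232.
Signs alternate −, +, − ⇒ H ≺ 0 ⇒ concave.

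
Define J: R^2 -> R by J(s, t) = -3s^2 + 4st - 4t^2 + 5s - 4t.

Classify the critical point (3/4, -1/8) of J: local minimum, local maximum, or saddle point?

local maximum

The Hessian of J is constant: H = [[-6, 4], [4, -8]].
det(H) = (-6)·(-8) − 4² = 32.
det(H) > 0 and tr(H) = -14 < 0, so H is negative definite and the point is a local maximum.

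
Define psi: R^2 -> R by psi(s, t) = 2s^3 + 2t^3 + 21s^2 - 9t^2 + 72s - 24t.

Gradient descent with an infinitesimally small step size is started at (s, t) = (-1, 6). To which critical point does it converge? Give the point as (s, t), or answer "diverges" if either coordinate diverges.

psi is separable, so gradient descent decouples: s follows -∂psi/∂s, t follows -∂psi/∂t.
∂psi/∂s = 6(s + 3)(s + 4); at s=-1 this is 36, so s decreases.
∂psi/∂t = 6(t - 4)(t + 1); at t=6 this is 84, so t decreases.
s converges to its nearest critical value -3 (a local min of the s-part); t converges to 4. The iterate converges to (-3, 4).

(-3, 4)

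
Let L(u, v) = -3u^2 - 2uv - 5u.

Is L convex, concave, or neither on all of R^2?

neither

L is quadratic, so its Hessian is the constant matrix H = [[-6, -2], [-2, 0]].
det(H) = -4, tr(H) = -6.
det(H) < 0, so H is indefinite: neither convex nor concave.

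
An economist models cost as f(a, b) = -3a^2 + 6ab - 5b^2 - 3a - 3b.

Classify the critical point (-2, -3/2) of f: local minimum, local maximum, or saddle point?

local maximum

The Hessian of f is constant: H = [[-6, 6], [6, -10]].
det(H) = (-6)·(-10) − 6² = 24.
det(H) > 0 and tr(H) = -16 < 0, so H is negative definite and the point is a local maximum.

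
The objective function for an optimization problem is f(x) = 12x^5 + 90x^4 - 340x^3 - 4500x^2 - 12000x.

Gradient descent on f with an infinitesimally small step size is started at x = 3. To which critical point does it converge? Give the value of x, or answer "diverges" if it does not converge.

f'(x) = 60(x - 5)(x + 2)(x + 4)(x + 5), so f'(3) = -33600.
Gradient descent moves in the -f' direction, i.e. x is increasing.
The nearest critical point in that direction is x = 5, where f'' = 37800 > 0 (a local minimum). The iterate converges there.

5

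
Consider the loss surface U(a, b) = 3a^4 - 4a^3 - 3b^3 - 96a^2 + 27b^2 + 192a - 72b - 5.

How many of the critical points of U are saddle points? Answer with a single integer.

U separates as a function of a plus a function of b, so ∇U=0 decouples.
∂U/∂a = 12(a - 4)(a - 1)(a + 4) = 0 at a ∈ {-4, 1, 4}; ∂U/∂b = -9(b - 4)(b - 2) = 0 at b ∈ {2, 4}.
The Hessian is diagonal: diag(U_aa, U_bb). Second derivatives: U_aa(-4)=480, U_aa(1)=-180, U_aa(4)=288; U_bb(2)=18, U_bb(4)=-18.
Saddle points occur where the two diagonal entries have opposite signs: (-4, 4), (1, 2), (4, 4). Count: 3.

3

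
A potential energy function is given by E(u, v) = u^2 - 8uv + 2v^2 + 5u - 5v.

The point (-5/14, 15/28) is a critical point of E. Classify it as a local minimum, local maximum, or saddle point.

The Hessian of E is constant: H = [[2, -8], [-8, 4]].
det(H) = 2·4 − (-8)² = -56.
Since det(H) < 0, H is indefinite and the critical point is a saddle point.

saddle point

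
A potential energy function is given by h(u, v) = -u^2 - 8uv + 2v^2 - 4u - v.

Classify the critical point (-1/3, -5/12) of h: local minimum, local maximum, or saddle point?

The Hessian of h is constant: H = [[-2, -8], [-8, 4]].
det(H) = (-2)·4 − (-8)² = -72.
Since det(H) < 0, H is indefinite and the critical point is a saddle point.

saddle point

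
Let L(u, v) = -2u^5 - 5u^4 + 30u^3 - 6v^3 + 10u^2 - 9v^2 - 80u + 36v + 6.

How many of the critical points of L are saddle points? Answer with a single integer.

L separates as a function of u plus a function of v, so ∇L=0 decouples.
∂L/∂u = -10(u - 2)(u - 1)(u + 1)(u + 4) = 0 at u ∈ {-4, -1, 1, 2}; ∂L/∂v = -18(v - 1)(v + 2) = 0 at v ∈ {-2, 1}.
The Hessian is diagonal: diag(L_uu, L_vv). Second derivatives: L_uu(-4)=900, L_uu(-1)=-180, L_uu(1)=100, L_uu(2)=-180; L_vv(-2)=54, L_vv(1)=-54.
Saddle points occur where the two diagonal entries have opposite signs: (-4, 1), (-1, -2), (1, 1), (2, -2). Count: 4.

4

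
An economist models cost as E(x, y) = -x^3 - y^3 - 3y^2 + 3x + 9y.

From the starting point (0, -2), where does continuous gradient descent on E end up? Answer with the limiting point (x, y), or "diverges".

(-1, -3)

E is separable, so gradient descent decouples: x follows -∂E/∂x, y follows -∂E/∂y.
∂E/∂x = -3(x - 1)(x + 1); at x=0 this is 3, so x decreases.
∂E/∂y = -3(y - 1)(y + 3); at y=-2 this is 9, so y decreases.
x converges to its nearest critical value -1 (a local min of the x-part); y converges to -3. The iterate converges to (-1, -3).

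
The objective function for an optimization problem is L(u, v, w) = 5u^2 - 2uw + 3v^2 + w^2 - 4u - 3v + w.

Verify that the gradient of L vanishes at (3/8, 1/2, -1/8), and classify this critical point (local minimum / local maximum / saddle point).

local minimum

∇L = (10u - 2w - 4, 6v - 3, -2u + 2w + 1); substituting (3/8, 1/2, -1/8) gives ∇L = (0, 0, 0), so (3/8, 1/2, -1/8) is indeed a critical point.
The Hessian is constant: H = [[10, 0, -2], [0, 6, 0], [-2, 0, 2]].
Leading principal minors: Δ₁ = 10, Δ₂ = 60, Δ₃ = 96.
All leading minors are positive, so H is positive definite: a local minimum.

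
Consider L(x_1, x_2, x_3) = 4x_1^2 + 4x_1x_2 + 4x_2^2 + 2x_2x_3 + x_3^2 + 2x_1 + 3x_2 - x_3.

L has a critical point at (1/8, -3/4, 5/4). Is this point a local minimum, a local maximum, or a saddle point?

The Hessian is constant: H = [[8, 4, 0], [4, 8, 2], [0, 2, 2]].
Leading principal minors: Δ₁ = 8, Δ₂ = 48, Δ₃ = 64.
All leading minors are positive, so H is positive definite: a local minimum.

local minimum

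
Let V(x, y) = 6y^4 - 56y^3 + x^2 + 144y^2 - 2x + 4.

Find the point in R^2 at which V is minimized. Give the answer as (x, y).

(1, 0)

V(x,y) separates as P(x) + Q(y) + 4, so its minimum is min P + min Q + 4.
P'(x) = 2x - 2 vanishes at x ∈ {1}; Q'(y) = 24y(y - 4)(y - 3) vanishes at y ∈ {0, 3, 4}.
Local minima of P (where P''>0): P(1)=-1. Local minima of Q: Q(0)=0, Q(4)=256.
So the global minimum of V is P(1) + Q(0) + 4 = -1 + 0 + 4 = 3, attained at (1, 0).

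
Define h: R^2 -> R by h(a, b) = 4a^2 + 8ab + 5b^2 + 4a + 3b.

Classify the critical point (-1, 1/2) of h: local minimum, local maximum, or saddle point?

local minimum

The Hessian of h is constant: H = [[8, 8], [8, 10]].
det(H) = 8·10 − 8² = 16.
det(H) > 0 and tr(H) = 18 > 0, so H is positive definite and the point is a local minimum.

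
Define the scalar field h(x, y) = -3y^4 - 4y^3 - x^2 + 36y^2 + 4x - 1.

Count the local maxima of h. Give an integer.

2

h separates as a function of x plus a function of y, so ∇h=0 decouples.
∂h/∂x = -2(x - 2) = 0 at x ∈ {2}; ∂h/∂y = -12y(y - 2)(y + 3) = 0 at y ∈ {-3, 0, 2}.
The Hessian is diagonal: diag(h_xx, h_yy). Second derivatives: h_xx(2)=-2; h_yy(-3)=-180, h_yy(0)=72, h_yy(2)=-120.
Local maxima occur where both diagonal entries negative: (2, -3), (2, 2). Count: 2.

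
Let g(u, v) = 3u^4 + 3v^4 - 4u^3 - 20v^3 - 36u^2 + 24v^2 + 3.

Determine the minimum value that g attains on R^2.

-314

g(u,v) separates as P(u) + Q(v) + 3, so its minimum is min P + min Q + 3.
P'(u) = 12u(u - 3)(u + 2) vanishes at u ∈ {-2, 0, 3}; Q'(v) = 12v(v - 4)(v - 1) vanishes at v ∈ {0, 1, 4}.
Local minima of P (where P''>0): P(-2)=-64, P(3)=-189. Local minima of Q: Q(0)=0, Q(4)=-128.
So the global minimum of g is P(3) + Q(4) + 3 = -189 − 128 + 3 = -314, attained at (3, 4).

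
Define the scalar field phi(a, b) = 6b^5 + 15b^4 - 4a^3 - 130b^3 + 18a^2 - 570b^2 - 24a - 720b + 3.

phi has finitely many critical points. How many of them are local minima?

2

phi separates as a function of a plus a function of b, so ∇phi=0 decouples.
∂phi/∂a = -12(a - 2)(a - 1) = 0 at a ∈ {1, 2}; ∂phi/∂b = 30(b - 4)(b + 1)(b + 2)(b + 3) = 0 at b ∈ {-3, -2, -1, 4}.
The Hessian is diagonal: diag(phi_aa, phi_bb). Second derivatives: phi_aa(1)=12, phi_aa(2)=-12; phi_bb(-3)=-420, phi_bb(-2)=180, phi_bb(-1)=-300, phi_bb(4)=6300.
Local minima occur where both diagonal entries positive: (1, -2), (1, 4). Count: 2.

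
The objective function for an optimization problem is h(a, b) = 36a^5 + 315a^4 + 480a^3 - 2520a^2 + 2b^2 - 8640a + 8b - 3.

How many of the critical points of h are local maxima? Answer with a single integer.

0

h separates as a function of a plus a function of b, so ∇h=0 decouples.
∂h/∂a = 180(a - 2)(a + 2)(a + 3)(a + 4) = 0 at a ∈ {-4, -3, -2, 2}; ∂h/∂b = 4(b + 2) = 0 at b ∈ {-2}.
The Hessian is diagonal: diag(h_aa, h_bb). Second derivatives: h_aa(-4)=-2160, h_aa(-3)=900, h_aa(-2)=-1440, h_aa(2)=21600; h_bb(-2)=4.
Local maxima occur where both diagonal entries negative: none. Count: 0.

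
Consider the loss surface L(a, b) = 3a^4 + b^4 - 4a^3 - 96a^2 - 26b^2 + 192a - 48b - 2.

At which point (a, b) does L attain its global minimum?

L(a,b) separates as P(a) + Q(b) − 2, so its minimum is min P + min Q − 2.
P'(a) = 12(a - 4)(a - 1)(a + 4) vanishes at a ∈ {-4, 1, 4}; Q'(b) = 4(b - 4)(b + 1)(b + 3) vanishes at b ∈ {-3, -1, 4}.
Local minima of P (where P''>0): P(-4)=-1280, P(4)=-256. Local minima of Q: Q(-3)=-9, Q(4)=-352.
So the global minimum of L is P(-4) + Q(4) − 2 = -1280 − 352 − 2 = -1634, attained at (-4, 4).

(-4, 4)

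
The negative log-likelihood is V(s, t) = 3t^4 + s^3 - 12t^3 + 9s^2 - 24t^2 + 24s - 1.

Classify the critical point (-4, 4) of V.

saddle point

The mixed partial ∂²V/∂s∂t is 0, so the Hessian at any point is diag(V_ss, V_tt) = diag(6(s + 3), 12(3t^2 - 6t - 4)).
At (-4, 4): H = diag(-6, 240).
The eigenvalues have opposite signs, so H is indefinite: a saddle point.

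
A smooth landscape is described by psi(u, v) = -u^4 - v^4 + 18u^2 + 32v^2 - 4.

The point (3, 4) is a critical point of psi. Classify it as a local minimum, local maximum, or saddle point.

local maximum

The mixed partial ∂²psi/∂u∂v is 0, so the Hessian at any point is diag(psi_uu, psi_vv) = diag(12(-u^2 + 3), 4(-3v^2 + 16)).
At (3, 4): H = diag(-72, -128).
Both eigenvalues are negative, so H is negative definite: a local maximum.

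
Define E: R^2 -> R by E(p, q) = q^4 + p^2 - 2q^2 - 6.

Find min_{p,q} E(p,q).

E(p,q) separates as A(p) + B(q) − 6, so its minimum is min A + min B − 6.
A'(p) = 2p vanishes at p ∈ {0}; B'(q) = 4q(q - 1)(q + 1) vanishes at q ∈ {-1, 0, 1}.
Local minima of A (where A''>0): A(0)=0. Local minima of B: B(-1)=-1, B(1)=-1.
So the global minimum of E is A(0) + B(-1) − 6 = 0 − 1 − 6 = -7, attained at (0, -1).

-7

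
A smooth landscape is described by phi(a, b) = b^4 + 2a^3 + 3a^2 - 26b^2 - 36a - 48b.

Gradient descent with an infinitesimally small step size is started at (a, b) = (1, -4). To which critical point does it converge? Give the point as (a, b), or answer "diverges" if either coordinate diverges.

phi is separable, so gradient descent decouples: a follows -∂phi/∂a, b follows -∂phi/∂b.
∂phi/∂a = 6(a - 2)(a + 3); at a=1 this is -24, so a increases.
∂phi/∂b = 4(b - 4)(b + 1)(b + 3); at b=-4 this is -96, so b increases.
a converges to its nearest critical value 2 (a local min of the a-part); b converges to -3. The iterate converges to (2, -3).

(2, -3)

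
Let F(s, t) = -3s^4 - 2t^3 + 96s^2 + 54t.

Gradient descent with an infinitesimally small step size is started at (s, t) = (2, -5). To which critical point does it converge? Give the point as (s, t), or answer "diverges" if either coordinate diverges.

(0, -3)

F is separable, so gradient descent decouples: s follows -∂F/∂s, t follows -∂F/∂t.
∂F/∂s = -12s(s - 4)(s + 4); at s=2 this is 288, so s decreases.
∂F/∂t = -6(t - 3)(t + 3); at t=-5 this is -96, so t increases.
s converges to its nearest critical value 0 (a local min of the s-part); t converges to -3. The iterate converges to (0, -3).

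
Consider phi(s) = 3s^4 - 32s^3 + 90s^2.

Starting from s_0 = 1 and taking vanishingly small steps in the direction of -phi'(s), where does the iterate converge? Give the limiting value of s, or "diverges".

0

phi'(s) = 12s(s - 5)(s - 3), so phi'(1) = 96.
Gradient descent moves in the -phi' direction, i.e. s is decreasing.
The nearest critical point in that direction is s = 0, where phi'' = 180 > 0 (a local minimum). The iterate converges there.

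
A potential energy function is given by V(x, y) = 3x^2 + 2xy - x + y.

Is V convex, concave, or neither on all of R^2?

V is quadratic, so its Hessian is the constant matrix H = [[6, 2], [2, 0]].
det(H) = -4, tr(H) = 6.
det(H) < 0, so H is indefinite: neither convex nor concave.

neither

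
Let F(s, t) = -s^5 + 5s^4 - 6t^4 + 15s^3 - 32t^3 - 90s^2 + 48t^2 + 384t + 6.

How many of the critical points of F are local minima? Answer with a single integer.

F separates as a function of s plus a function of t, so ∇F=0 decouples.
∂F/∂s = -5s(s - 4)(s - 3)(s + 3) = 0 at s ∈ {-3, 0, 3, 4}; ∂F/∂t = -24(t - 2)(t + 2)(t + 4) = 0 at t ∈ {-4, -2, 2}.
The Hessian is diagonal: diag(F_ss, F_tt). Second derivatives: F_ss(-3)=630, F_ss(0)=-180, F_ss(3)=90, F_ss(4)=-140; F_tt(-4)=-288, F_tt(-2)=192, F_tt(2)=-576.
Local minima occur where both diagonal entries positive: (-3, -2), (3, -2). Count: 2.

2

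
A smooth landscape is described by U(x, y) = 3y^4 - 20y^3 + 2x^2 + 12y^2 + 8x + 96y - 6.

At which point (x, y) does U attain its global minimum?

U(x,y) separates as P(x) + Q(y) − 6, so its minimum is min P + min Q − 6.
P'(x) = 4x + 8 vanishes at x ∈ {-2}; Q'(y) = 12(y - 4)(y - 2)(y + 1) vanishes at y ∈ {-1, 2, 4}.
Local minima of P (where P''>0): P(-2)=-8. Local minima of Q: Q(-1)=-61, Q(4)=64.
So the global minimum of U is P(-2) + Q(-1) − 6 = -8 − 61 − 6 = -75, attained at (-2, -1).

(-2, -1)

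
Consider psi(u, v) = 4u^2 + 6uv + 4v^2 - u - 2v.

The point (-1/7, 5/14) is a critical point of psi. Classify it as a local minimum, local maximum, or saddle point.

local minimum

The Hessian of psi is constant: H = [[8, 6], [6, 8]].
det(H) = 8·8 − 6² = 28.
det(H) > 0 and tr(H) = 16 > 0, so H is positive definite and the point is a local minimum.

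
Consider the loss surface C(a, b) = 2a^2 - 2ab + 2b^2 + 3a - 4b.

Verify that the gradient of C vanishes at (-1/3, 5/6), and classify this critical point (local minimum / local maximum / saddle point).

local minimum

∇C = (4a - 2b + 3, -2a + 4b - 4); substituting (-1/3, 5/6) gives ∇C = (0, 0), so (-1/3, 5/6) is indeed a critical point.
The Hessian of C is constant: H = [[4, -2], [-2, 4]].
det(H) = 4·4 − (-2)² = 12.
det(H) > 0 and tr(H) = 8 > 0, so H is positive definite and the point is a local minimum.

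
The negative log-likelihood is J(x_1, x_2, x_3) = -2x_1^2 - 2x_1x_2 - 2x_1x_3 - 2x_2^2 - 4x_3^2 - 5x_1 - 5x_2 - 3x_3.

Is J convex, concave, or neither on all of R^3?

concave

J is quadratic, so its Hessian is the constant matrix H = [[-4, -2, -2], [-2, -4, 0], [-2, 0, -8]].
Leading principal minors: -4, 12, -80.
Signs alternate −, +, − ⇒ H ≺ 0 ⇒ concave.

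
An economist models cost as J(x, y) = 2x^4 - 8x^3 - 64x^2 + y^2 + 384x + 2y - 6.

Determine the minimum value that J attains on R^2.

-1543

J(x,y) separates as P(x) + Q(y) − 6, so its minimum is min P + min Q − 6.
P'(x) = 8(x - 4)(x - 3)(x + 4) vanishes at x ∈ {-4, 3, 4}; Q'(y) = 2y + 2 vanishes at y ∈ {-1}.
Local minima of P (where P''>0): P(-4)=-1536, P(4)=512. Local minima of Q: Q(-1)=-1.
So the global minimum of J is P(-4) + Q(-1) − 6 = -1536 − 1 − 6 = -1543, attained at (-4, -1).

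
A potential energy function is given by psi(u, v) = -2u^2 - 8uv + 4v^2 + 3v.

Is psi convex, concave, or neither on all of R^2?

neither

psi is quadratic, so its Hessian is the constant matrix H = [[-4, -8], [-8, 8]].
det(H) = -96, tr(H) = 4.
det(H) < 0, so H is indefinite: neither convex nor concave.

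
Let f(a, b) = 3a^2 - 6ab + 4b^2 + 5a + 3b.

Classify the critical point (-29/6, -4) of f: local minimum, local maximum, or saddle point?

local minimum

The Hessian of f is constant: H = [[6, -6], [-6, 8]].
det(H) = 6·8 − (-6)² = 12.
det(H) > 0 and tr(H) = 14 > 0, so H is positive definite and the point is a local minimum.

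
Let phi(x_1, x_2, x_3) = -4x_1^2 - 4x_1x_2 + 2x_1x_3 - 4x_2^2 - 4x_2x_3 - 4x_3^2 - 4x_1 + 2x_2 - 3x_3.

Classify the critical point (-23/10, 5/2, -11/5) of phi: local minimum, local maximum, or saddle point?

The Hessian is constant: H = [[-8, -4, 2], [-4, -8, -4], [2, -4, -8]].
Leading principal minors: Δ₁ = -8, Δ₂ = 48, Δ₃ = -160.
The minors alternate sign starting negative (−, +, −), so H is negative definite: a local maximum.

local maximum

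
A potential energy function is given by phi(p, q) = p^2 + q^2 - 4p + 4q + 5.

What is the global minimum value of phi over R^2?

phi(p,q) separates as A(p) + B(q) + 5, so its minimum is min A + min B + 5.
A'(p) = 2p - 4 vanishes at p ∈ {2}; B'(q) = 2q + 4 vanishes at q ∈ {-2}.
Local minima of A (where A''>0): A(2)=-4. Local minima of B: B(-2)=-4.
So the global minimum of phi is A(2) + B(-2) + 5 = -4 − 4 + 5 = -3, attained at (2, -2).

-3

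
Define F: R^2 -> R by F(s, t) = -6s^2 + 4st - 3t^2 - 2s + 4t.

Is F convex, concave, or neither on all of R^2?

F is quadratic, so its Hessian is the constant matrix H = [[-12, 4], [4, -6]].
det(H) = 56, tr(H) = -18.
det(H) > 0 and tr(H) < 0, so H is negative definite everywhere: concave.

concave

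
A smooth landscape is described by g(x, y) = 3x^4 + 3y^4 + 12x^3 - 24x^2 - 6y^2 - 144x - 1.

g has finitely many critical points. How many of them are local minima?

g separates as a function of x plus a function of y, so ∇g=0 decouples.
∂g/∂x = 12(x - 2)(x + 2)(x + 3) = 0 at x ∈ {-3, -2, 2}; ∂g/∂y = 12y(y - 1)(y + 1) = 0 at y ∈ {-1, 0, 1}.
The Hessian is diagonal: diag(g_xx, g_yy). Second derivatives: g_xx(-3)=60, g_xx(-2)=-48, g_xx(2)=240; g_yy(-1)=24, g_yy(0)=-12, g_yy(1)=24.
Local minima occur where both diagonal entries positive: (-3, -1), (-3, 1), (2, -1), (2, 1). Count: 4.

4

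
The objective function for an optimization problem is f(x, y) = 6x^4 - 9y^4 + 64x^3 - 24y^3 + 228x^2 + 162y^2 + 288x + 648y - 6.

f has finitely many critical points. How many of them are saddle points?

5

f separates as a function of x plus a function of y, so ∇f=0 decouples.
∂f/∂x = 24(x + 1)(x + 3)(x + 4) = 0 at x ∈ {-4, -3, -1}; ∂f/∂y = -36(y - 3)(y + 2)(y + 3) = 0 at y ∈ {-3, -2, 3}.
The Hessian is diagonal: diag(f_xx, f_yy). Second derivatives: f_xx(-4)=72, f_xx(-3)=-48, f_xx(-1)=144; f_yy(-3)=-216, f_yy(-2)=180, f_yy(3)=-1080.
Saddle points occur where the two diagonal entries have opposite signs: (-4, -3), (-4, 3), (-3, -2), (-1, -3), (-1, 3). Count: 5.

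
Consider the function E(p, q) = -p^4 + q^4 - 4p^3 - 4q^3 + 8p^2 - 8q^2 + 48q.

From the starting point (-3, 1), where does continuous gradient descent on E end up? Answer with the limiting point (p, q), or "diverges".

(0, -2)

E is separable, so gradient descent decouples: p follows -∂E/∂p, q follows -∂E/∂q.
∂E/∂p = -4p(p - 1)(p + 4); at p=-3 this is -48, so p increases.
∂E/∂q = 4(q - 3)(q - 2)(q + 2); at q=1 this is 24, so q decreases.
p converges to its nearest critical value 0 (a local min of the p-part); q converges to -2. The iterate converges to (0, -2).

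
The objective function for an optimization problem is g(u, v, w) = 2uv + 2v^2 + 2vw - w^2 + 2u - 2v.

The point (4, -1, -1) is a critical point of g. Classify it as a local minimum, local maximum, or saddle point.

saddle point

The Hessian is constant: H = [[0, 2, 0], [2, 4, 2], [0, 2, -2]].
Leading principal minors: Δ₁ = 0, Δ₂ = -4, Δ₃ = 8.
The minors fit neither the all-positive nor the alternating-sign pattern, so H is indefinite: a saddle point.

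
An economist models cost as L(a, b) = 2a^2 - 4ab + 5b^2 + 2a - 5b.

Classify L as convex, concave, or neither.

convex

L is quadratic, so its Hessian is the constant matrix H = [[4, -4], [-4, 10]].
det(H) = 24, tr(H) = 14.
det(H) > 0 and tr(H) > 0, so H is positive definite everywhere: convex.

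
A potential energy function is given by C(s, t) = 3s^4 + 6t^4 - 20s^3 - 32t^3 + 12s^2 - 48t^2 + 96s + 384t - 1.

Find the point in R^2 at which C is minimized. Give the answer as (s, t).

(-1, -2)

C(s,t) separates as P(s) + Q(t) − 1, so its minimum is min P + min Q − 1.
P'(s) = 12(s - 4)(s - 2)(s + 1) vanishes at s ∈ {-1, 2, 4}; Q'(t) = 24(t - 4)(t - 2)(t + 2) vanishes at t ∈ {-2, 2, 4}.
Local minima of P (where P''>0): P(-1)=-61, P(4)=64. Local minima of Q: Q(-2)=-608, Q(4)=256.
So the global minimum of C is P(-1) + Q(-2) − 1 = -61 − 608 − 1 = -670, attained at (-1, -2).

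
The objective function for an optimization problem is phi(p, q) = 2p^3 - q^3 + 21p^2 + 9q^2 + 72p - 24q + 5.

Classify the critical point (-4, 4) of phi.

The mixed partial ∂²phi/∂p∂q is 0, so the Hessian at any point is diag(phi_pp, phi_qq) = diag(6(2p + 7), 6(-q + 3)).
At (-4, 4): H = diag(-6, -6).
Both eigenvalues are negative, so H is negative definite: a local maximum.

local maximum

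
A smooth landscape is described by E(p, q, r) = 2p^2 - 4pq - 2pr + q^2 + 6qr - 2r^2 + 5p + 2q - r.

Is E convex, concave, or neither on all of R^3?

neither

E is quadratic, so its Hessian is the constant matrix H = [[4, -4, -2], [-4, 2, 6], [-2, 6, -4]].
Leading principal minors: 4, -8, -24.
Neither pattern holds ⇒ H is indefinite ⇒ neither convex nor concave.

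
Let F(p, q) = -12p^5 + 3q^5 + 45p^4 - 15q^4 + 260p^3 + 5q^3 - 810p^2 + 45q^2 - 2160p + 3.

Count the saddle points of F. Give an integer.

8

F separates as a function of p plus a function of q, so ∇F=0 decouples.
∂F/∂p = -60(p - 4)(p - 3)(p + 1)(p + 3) = 0 at p ∈ {-3, -1, 3, 4}; ∂F/∂q = 15q(q - 3)(q - 2)(q + 1) = 0 at q ∈ {-1, 0, 2, 3}.
The Hessian is diagonal: diag(F_pp, F_qq). Second derivatives: F_pp(-3)=5040, F_pp(-1)=-2400, F_pp(3)=1440, F_pp(4)=-2100; F_qq(-1)=-180, F_qq(0)=90, F_qq(2)=-90, F_qq(3)=180.
Saddle points occur where the two diagonal entries have opposite signs: (-3, -1), (-3, 2), (-1, 0), (-1, 3), (3, -1), (3, 2), (4, 0), (4, 3). Count: 8.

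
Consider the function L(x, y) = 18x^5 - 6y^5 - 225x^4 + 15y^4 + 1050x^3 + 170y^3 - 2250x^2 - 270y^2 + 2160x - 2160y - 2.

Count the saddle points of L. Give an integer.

8

L separates as a function of x plus a function of y, so ∇L=0 decouples.
∂L/∂x = 90(x - 4)(x - 3)(x - 2)(x - 1) = 0 at x ∈ {1, 2, 3, 4}; ∂L/∂y = -30(y - 4)(y - 3)(y + 2)(y + 3) = 0 at y ∈ {-3, -2, 3, 4}.
The Hessian is diagonal: diag(L_xx, L_yy). Second derivatives: L_xx(1)=-540, L_xx(2)=180, L_xx(3)=-180, L_xx(4)=540; L_yy(-3)=1260, L_yy(-2)=-900, L_yy(3)=900, L_yy(4)=-1260.
Saddle points occur where the two diagonal entries have opposite signs: (1, -3), (1, 3), (2, -2), (2, 4), (3, -3), (3, 3), (4, -2), (4, 4). Count: 8.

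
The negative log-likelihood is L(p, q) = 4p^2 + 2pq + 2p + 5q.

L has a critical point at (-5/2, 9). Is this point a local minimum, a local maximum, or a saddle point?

saddle point

The Hessian of L is constant: H = [[8, 2], [2, 0]].
det(H) = 8·0 − 2² = -4.
Since det(H) < 0, H is indefinite and the critical point is a saddle point.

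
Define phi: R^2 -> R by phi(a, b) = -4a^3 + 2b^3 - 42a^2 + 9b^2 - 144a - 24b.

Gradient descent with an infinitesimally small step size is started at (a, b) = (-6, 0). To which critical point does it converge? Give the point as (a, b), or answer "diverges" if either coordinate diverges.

phi is separable, so gradient descent decouples: a follows -∂phi/∂a, b follows -∂phi/∂b.
∂phi/∂a = -12(a + 3)(a + 4); at a=-6 this is -72, so a increases.
∂phi/∂b = 6(b - 1)(b + 4); at b=0 this is -24, so b increases.
a converges to its nearest critical value -4 (a local min of the a-part); b converges to 1. The iterate converges to (-4, 1).

(-4, 1)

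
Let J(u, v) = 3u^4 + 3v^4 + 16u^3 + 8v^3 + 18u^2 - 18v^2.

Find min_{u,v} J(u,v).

-162

J(u,v) separates as P(u) + Q(v), so its minimum is min P + min Q.
P'(u) = 12u(u + 1)(u + 3) vanishes at u ∈ {-3, -1, 0}; Q'(v) = 12v(v - 1)(v + 3) vanishes at v ∈ {-3, 0, 1}.
Local minima of P (where P''>0): P(-3)=-27, P(0)=0. Local minima of Q: Q(-3)=-135, Q(1)=-7.
So the global minimum of J is P(-3) + Q(-3) = -27 − 135 = -162, attained at (-3, -3).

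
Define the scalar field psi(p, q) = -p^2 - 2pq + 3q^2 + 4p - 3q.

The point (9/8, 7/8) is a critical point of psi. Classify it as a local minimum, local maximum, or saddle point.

saddle point

The Hessian of psi is constant: H = [[-2, -2], [-2, 6]].
det(H) = (-2)·6 − (-2)² = -16.
Since det(H) < 0, H is indefinite and the critical point is a saddle point.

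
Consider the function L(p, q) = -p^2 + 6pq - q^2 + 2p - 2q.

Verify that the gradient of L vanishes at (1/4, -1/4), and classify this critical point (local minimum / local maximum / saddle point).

saddle point

∇L = (-2p + 6q + 2, 6p - 2q - 2); substituting (1/4, -1/4) gives ∇L = (0, 0), so (1/4, -1/4) is indeed a critical point.
The Hessian of L is constant: H = [[-2, 6], [6, -2]].
det(H) = (-2)·(-2) − 6² = -32.
Since det(H) < 0, H is indefinite and the critical point is a saddle point.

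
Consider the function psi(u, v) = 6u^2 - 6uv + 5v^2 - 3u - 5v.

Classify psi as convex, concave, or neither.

psi is quadratic, so its Hessian is the constant matrix H = [[12, -6], [-6, 10]].
det(H) = 84, tr(H) = 22.
det(H) > 0 and tr(H) > 0, so H is positive definite everywhere: convex.

convex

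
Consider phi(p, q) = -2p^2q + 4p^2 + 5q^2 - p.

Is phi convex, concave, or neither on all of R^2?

neither

The term -2p^2q is cubic, so the Hessian is not constant.
∂²phi/∂p² = -4q + 8, which takes both signs as q varies (negative for sufficiently large q). A diagonal entry of the Hessian changing sign means the Hessian is neither positive- nor negative-semidefinite on all of R^2.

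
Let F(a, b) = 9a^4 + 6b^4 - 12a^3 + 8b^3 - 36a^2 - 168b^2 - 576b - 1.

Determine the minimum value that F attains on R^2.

-3041

F(a,b) separates as P(a) + Q(b) − 1, so its minimum is min P + min Q − 1.
P'(a) = 36a(a - 2)(a + 1) vanishes at a ∈ {-1, 0, 2}; Q'(b) = 24(b - 4)(b + 2)(b + 3) vanishes at b ∈ {-3, -2, 4}.
Local minima of P (where P''>0): P(-1)=-15, P(2)=-96. Local minima of Q: Q(-3)=486, Q(4)=-2944.
So the global minimum of F is P(2) + Q(4) − 1 = -96 − 2944 − 1 = -3041, attained at (2, 4).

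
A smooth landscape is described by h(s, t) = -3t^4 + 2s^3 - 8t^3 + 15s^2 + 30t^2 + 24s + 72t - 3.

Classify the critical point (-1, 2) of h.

The mixed partial ∂²h/∂s∂t is 0, so the Hessian at any point is diag(h_ss, h_tt) = diag(6(2s + 5), 12(-3t^2 - 4t + 5)).
At (-1, 2): H = diag(18, -180).
The eigenvalues have opposite signs, so H is indefinite: a saddle point.

saddle point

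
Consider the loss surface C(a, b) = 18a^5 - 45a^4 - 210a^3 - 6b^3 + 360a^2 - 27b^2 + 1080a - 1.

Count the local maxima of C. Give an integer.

2

C separates as a function of a plus a function of b, so ∇C=0 decouples.
∂C/∂a = 90(a - 3)(a - 2)(a + 1)(a + 2) = 0 at a ∈ {-2, -1, 2, 3}; ∂C/∂b = -18b(b + 3) = 0 at b ∈ {-3, 0}.
The Hessian is diagonal: diag(C_aa, C_bb). Second derivatives: C_aa(-2)=-1800, C_aa(-1)=1080, C_aa(2)=-1080, C_aa(3)=1800; C_bb(-3)=54, C_bb(0)=-54.
Local maxima occur where both diagonal entries negative: (-2, 0), (2, 0). Count: 2.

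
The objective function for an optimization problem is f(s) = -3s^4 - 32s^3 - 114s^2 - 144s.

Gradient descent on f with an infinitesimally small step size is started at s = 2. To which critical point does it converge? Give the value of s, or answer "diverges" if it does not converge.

diverges

f'(s) = -12(s + 1)(s + 3)(s + 4), so f'(2) = -1080.
Gradient descent moves in the -f' direction, i.e. s is increasing.
There is no critical point above s=2, and f' keeps the same sign, so the iterate runs off to +∞.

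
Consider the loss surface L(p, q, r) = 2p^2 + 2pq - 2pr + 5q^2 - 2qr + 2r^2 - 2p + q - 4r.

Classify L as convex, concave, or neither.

convex

L is quadratic, so its Hessian is the constant matrix H = [[4, 2, -2], [2, 10, -2], [-2, -2, 4]].
Leading principal minors: 4, 36, 104.
All positive ⇒ H ≻ 0 ⇒ convex.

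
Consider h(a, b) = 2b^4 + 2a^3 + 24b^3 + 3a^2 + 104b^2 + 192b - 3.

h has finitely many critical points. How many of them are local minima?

h separates as a function of a plus a function of b, so ∇h=0 decouples.
∂h/∂a = 6a(a + 1) = 0 at a ∈ {-1, 0}; ∂h/∂b = 8(b + 2)(b + 3)(b + 4) = 0 at b ∈ {-4, -3, -2}.
The Hessian is diagonal: diag(h_aa, h_bb). Second derivatives: h_aa(-1)=-6, h_aa(0)=6; h_bb(-4)=16, h_bb(-3)=-8, h_bb(-2)=16.
Local minima occur where both diagonal entries positive: (0, -4), (0, -2). Count: 2.

2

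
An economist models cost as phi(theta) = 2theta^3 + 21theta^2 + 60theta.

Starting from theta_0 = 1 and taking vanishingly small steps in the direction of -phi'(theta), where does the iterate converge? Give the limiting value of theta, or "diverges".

-2

phi'(theta) = 6(theta + 2)(theta + 5), so phi'(1) = 108.
Gradient descent moves in the -phi' direction, i.e. theta is decreasing.
The nearest critical point in that direction is theta = -2, where phi'' = 18 > 0 (a local minimum). The iterate converges there.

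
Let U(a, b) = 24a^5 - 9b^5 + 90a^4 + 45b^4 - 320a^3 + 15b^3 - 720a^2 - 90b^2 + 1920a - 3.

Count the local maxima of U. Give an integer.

4

U separates as a function of a plus a function of b, so ∇U=0 decouples.
∂U/∂a = 120(a - 2)(a - 1)(a + 2)(a + 4) = 0 at a ∈ {-4, -2, 1, 2}; ∂U/∂b = -45b(b - 4)(b - 1)(b + 1) = 0 at b ∈ {-1, 0, 1, 4}.
The Hessian is diagonal: diag(U_aa, U_bb). Second derivatives: U_aa(-4)=-7200, U_aa(-2)=2880, U_aa(1)=-1800, U_aa(2)=2880; U_bb(-1)=450, U_bb(0)=-180, U_bb(1)=270, U_bb(4)=-2700.
Local maxima occur where both diagonal entries negative: (-4, 0), (-4, 4), (1, 0), (1, 4). Count: 4.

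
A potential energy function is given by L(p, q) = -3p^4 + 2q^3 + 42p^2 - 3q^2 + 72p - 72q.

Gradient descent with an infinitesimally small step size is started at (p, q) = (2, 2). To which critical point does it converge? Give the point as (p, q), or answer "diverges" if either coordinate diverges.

L is separable, so gradient descent decouples: p follows -∂L/∂p, q follows -∂L/∂q.
∂L/∂p = -12(p - 3)(p + 1)(p + 2); at p=2 this is 144, so p decreases.
∂L/∂q = 6(q - 4)(q + 3); at q=2 this is -60, so q increases.
p converges to its nearest critical value -1 (a local min of the p-part); q converges to 4. The iterate converges to (-1, 4).

(-1, 4)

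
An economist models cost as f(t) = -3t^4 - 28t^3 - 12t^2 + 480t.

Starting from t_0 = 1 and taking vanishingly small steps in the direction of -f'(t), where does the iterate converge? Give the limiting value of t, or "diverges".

-4

f'(t) = -12(t - 2)(t + 4)(t + 5), so f'(1) = 360.
Gradient descent moves in the -f' direction, i.e. t is decreasing.
The nearest critical point in that direction is t = -4, where f'' = 72 > 0 (a local minimum). The iterate converges there.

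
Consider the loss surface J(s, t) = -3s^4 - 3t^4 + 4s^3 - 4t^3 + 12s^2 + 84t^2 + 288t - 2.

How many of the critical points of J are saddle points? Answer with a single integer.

J separates as a function of s plus a function of t, so ∇J=0 decouples.
∂J/∂s = -12s(s - 2)(s + 1) = 0 at s ∈ {-1, 0, 2}; ∂J/∂t = -12(t - 4)(t + 2)(t + 3) = 0 at t ∈ {-3, -2, 4}.
The Hessian is diagonal: diag(J_ss, J_tt). Second derivatives: J_ss(-1)=-36, J_ss(0)=24, J_ss(2)=-72; J_tt(-3)=-84, J_tt(-2)=72, J_tt(4)=-504.
Saddle points occur where the two diagonal entries have opposite signs: (-1, -2), (0, -3), (0, 4), (2, -2). Count: 4.

4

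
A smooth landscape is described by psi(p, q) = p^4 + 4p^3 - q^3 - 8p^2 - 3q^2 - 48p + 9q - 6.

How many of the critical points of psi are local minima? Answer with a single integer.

2

psi separates as a function of p plus a function of q, so ∇psi=0 decouples.
∂psi/∂p = 4(p - 2)(p + 2)(p + 3) = 0 at p ∈ {-3, -2, 2}; ∂psi/∂q = -3(q - 1)(q + 3) = 0 at q ∈ {-3, 1}.
The Hessian is diagonal: diag(psi_pp, psi_qq). Second derivatives: psi_pp(-3)=20, psi_pp(-2)=-16, psi_pp(2)=80; psi_qq(-3)=12, psi_qq(1)=-12.
Local minima occur where both diagonal entries positive: (-3, -3), (2, -3). Count: 2.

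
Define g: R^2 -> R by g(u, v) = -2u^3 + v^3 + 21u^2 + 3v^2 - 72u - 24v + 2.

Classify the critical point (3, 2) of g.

local minimum

The mixed partial ∂²g/∂u∂v is 0, so the Hessian at any point is diag(g_uu, g_vv) = diag(6(-2u + 7), 6(v + 1)).
At (3, 2): H = diag(6, 18).
Both eigenvalues are positive, so H is positive definite: a local minimum.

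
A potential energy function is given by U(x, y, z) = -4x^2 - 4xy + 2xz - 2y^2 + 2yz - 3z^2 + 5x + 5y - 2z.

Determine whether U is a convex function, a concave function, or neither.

concave

U is quadratic, so its Hessian is the constant matrix H = [[-8, -4, 2], [-4, -4, 2], [2, 2, -6]].
Leading principal minors: -8, 16, -80.
Signs alternate −, +, − ⇒ H ≺ 0 ⇒ concave.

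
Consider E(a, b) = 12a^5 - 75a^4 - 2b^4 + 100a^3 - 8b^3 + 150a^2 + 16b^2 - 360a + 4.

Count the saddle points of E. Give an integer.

6

E separates as a function of a plus a function of b, so ∇E=0 decouples.
∂E/∂a = 60(a - 3)(a - 2)(a - 1)(a + 1) = 0 at a ∈ {-1, 1, 2, 3}; ∂E/∂b = -8b(b - 1)(b + 4) = 0 at b ∈ {-4, 0, 1}.
The Hessian is diagonal: diag(E_aa, E_bb). Second derivatives: E_aa(-1)=-1440, E_aa(1)=240, E_aa(2)=-180, E_aa(3)=480; E_bb(-4)=-160, E_bb(0)=32, E_bb(1)=-40.
Saddle points occur where the two diagonal entries have opposite signs: (-1, 0), (1, -4), (1, 1), (2, 0), (3, -4), (3, 1). Count: 6.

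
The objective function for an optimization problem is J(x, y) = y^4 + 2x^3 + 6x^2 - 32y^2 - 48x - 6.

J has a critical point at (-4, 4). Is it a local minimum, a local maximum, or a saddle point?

The mixed partial ∂²J/∂x∂y is 0, so the Hessian at any point is diag(J_xx, J_yy) = diag(12(x + 1), 4(3y^2 - 16)).
At (-4, 4): H = diag(-36, 128).
The eigenvalues have opposite signs, so H is indefinite: a saddle point.

saddle point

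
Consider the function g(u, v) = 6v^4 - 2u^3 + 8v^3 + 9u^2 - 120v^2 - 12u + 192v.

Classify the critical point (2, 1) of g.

local maximum

The mixed partial ∂²g/∂u∂v is 0, so the Hessian at any point is diag(g_uu, g_vv) = diag(6(-2u + 3), 24(3v^2 + 2v - 10)).
At (2, 1): H = diag(-6, -120).
Both eigenvalues are negative, so H is negative definite: a local maximum.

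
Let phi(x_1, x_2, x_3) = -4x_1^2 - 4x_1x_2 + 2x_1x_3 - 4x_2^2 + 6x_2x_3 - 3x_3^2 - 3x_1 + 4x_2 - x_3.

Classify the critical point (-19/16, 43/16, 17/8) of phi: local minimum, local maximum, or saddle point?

The Hessian is constant: H = [[-8, -4, 2], [-4, -8, 6], [2, 6, -6]].
Leading principal minors: Δ₁ = -8, Δ₂ = 48, Δ₃ = -64.
The minors alternate sign starting negative (−, +, −), so H is negative definite: a local maximum.

local maximum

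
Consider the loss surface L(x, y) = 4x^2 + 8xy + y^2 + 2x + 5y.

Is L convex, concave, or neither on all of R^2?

neither

L is quadratic, so its Hessian is the constant matrix H = [[8, 8], [8, 2]].
det(H) = -48, tr(H) = 10.
det(H) < 0, so H is indefinite: neither convex nor concave.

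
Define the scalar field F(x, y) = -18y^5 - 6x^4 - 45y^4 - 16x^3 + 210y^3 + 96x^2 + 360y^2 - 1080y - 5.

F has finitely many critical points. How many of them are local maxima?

4

F separates as a function of x plus a function of y, so ∇F=0 decouples.
∂F/∂x = -24x(x - 2)(x + 4) = 0 at x ∈ {-4, 0, 2}; ∂F/∂y = -90(y - 2)(y - 1)(y + 2)(y + 3) = 0 at y ∈ {-3, -2, 1, 2}.
The Hessian is diagonal: diag(F_xx, F_yy). Second derivatives: F_xx(-4)=-576, F_xx(0)=192, F_xx(2)=-288; F_yy(-3)=1800, F_yy(-2)=-1080, F_yy(1)=1080, F_yy(2)=-1800.
Local maxima occur where both diagonal entries negative: (-4, -2), (-4, 2), (2, -2), (2, 2). Count: 4.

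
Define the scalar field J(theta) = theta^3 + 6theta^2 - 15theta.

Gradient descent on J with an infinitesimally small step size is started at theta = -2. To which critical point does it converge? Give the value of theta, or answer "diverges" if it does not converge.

J'(theta) = 3(theta - 1)(theta + 5), so J'(-2) = -27.
Gradient descent moves in the -J' direction, i.e. theta is increasing.
The nearest critical point in that direction is theta = 1, where J'' = 18 > 0 (a local minimum). The iterate converges there.

1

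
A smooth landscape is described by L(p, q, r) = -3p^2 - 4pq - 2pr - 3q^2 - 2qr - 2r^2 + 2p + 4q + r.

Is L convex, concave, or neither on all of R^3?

concave

L is quadratic, so its Hessian is the constant matrix H = [[-6, -4, -2], [-4, -6, -2], [-2, -2, -4]].
Leading principal minors: -6, 20, -64.
Signs alternate −, +, − ⇒ H ≺ 0 ⇒ concave.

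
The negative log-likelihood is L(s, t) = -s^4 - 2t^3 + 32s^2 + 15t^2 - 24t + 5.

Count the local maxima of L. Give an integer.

L separates as a function of s plus a function of t, so ∇L=0 decouples.
∂L/∂s = -4s(s - 4)(s + 4) = 0 at s ∈ {-4, 0, 4}; ∂L/∂t = -6(t - 4)(t - 1) = 0 at t ∈ {1, 4}.
The Hessian is diagonal: diag(L_ss, L_tt). Second derivatives: L_ss(-4)=-128, L_ss(0)=64, L_ss(4)=-128; L_tt(1)=18, L_tt(4)=-18.
Local maxima occur where both diagonal entries negative: (-4, 4), (4, 4). Count: 2.

2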